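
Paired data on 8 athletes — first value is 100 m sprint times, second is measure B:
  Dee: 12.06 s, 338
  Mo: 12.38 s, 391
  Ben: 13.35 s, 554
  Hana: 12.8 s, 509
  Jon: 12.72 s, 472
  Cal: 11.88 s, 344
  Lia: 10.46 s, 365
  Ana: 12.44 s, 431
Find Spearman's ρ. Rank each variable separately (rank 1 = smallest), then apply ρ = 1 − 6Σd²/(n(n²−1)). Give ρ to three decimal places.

Ranks of variable 1: 3, 4, 8, 7, 6, 2, 1, 5
Ranks of variable 2: 1, 4, 8, 7, 6, 2, 3, 5
d = r₁ − r₂: 2, 0, 0, 0, 0, 0, -2, 0
d²: 4, 0, 0, 0, 0, 0, 4, 0; Σd² = 8
ρ = 1 − 6·8/(8·63) = 1 − 48/504 = 0.905

0.905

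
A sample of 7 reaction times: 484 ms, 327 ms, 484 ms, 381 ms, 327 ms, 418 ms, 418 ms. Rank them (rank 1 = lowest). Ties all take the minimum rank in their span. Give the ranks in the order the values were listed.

6, 1, 6, 3, 1, 4, 4

Sorted (ascending): 327, 327, 381, 418, 418, 484, 484
The 2 values of 327 occupy positions 1–2 → each gets rank 1.
The 2 values of 418 occupy positions 4–5 → each gets rank 4.
The 2 values of 484 occupy positions 6–7 → each gets rank 6.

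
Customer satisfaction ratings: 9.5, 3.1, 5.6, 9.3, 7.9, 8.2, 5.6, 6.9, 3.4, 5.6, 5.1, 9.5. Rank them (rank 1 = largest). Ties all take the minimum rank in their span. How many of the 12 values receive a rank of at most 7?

Sorted (descending): 9.5, 9.5, 9.3, 8.2, 7.9, 6.9, 5.6, 5.6, 5.6, 5.1, 3.4, 3.1
The 2 values of 9.5 occupy positions 1–2 → each gets rank 1.
The 3 values of 5.6 occupy positions 7–9 → each gets rank 7.
Ranks ≤ 7: {1, 1, 3, 4, 5, 6, 7, 7, 7} → 9 values.

9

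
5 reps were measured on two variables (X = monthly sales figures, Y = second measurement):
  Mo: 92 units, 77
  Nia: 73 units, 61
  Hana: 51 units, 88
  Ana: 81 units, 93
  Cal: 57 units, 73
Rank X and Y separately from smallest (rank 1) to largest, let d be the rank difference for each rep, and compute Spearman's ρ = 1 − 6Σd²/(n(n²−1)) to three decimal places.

0.100

Ranks of variable 1: 5, 3, 1, 4, 2
Ranks of variable 2: 3, 1, 4, 5, 2
d = r₁ − r₂: 2, 2, -3, -1, 0
d²: 4, 4, 9, 1, 0; Σd² = 18
ρ = 1 − 6·18/(5·24) = 1 − 108/120 = 0.100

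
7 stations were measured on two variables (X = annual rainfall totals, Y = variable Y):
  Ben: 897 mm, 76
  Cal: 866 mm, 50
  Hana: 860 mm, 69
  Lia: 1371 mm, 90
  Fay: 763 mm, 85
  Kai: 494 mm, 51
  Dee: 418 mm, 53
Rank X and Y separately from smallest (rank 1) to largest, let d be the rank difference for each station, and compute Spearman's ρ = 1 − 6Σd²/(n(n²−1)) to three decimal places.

0.464

Ranks of variable 1: 6, 5, 4, 7, 3, 2, 1
Ranks of variable 2: 5, 1, 4, 7, 6, 2, 3
d = r₁ − r₂: 1, 4, 0, 0, -3, 0, -2
d²: 1, 16, 0, 0, 9, 0, 4; Σd² = 30
ρ = 1 − 6·30/(7·48) = 1 − 180/336 = 0.464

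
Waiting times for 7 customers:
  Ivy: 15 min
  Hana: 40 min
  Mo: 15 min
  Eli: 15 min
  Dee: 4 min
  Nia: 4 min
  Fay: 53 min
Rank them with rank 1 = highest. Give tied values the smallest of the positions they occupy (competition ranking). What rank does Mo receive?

Sorted (descending): 53, 40, 15, 15, 15, 4, 4
The 3 values of 15 occupy positions 3–5 → each gets rank 3.
The 2 values of 4 occupy positions 6–7 → each gets rank 6.
Mo has value 15 min → rank 3.

3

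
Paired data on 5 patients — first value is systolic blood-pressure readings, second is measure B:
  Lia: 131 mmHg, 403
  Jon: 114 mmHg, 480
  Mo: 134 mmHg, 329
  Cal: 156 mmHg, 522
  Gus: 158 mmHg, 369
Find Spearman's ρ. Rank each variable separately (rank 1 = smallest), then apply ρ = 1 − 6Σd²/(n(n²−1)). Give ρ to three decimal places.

-0.200

Ranks of variable 1: 2, 1, 3, 4, 5
Ranks of variable 2: 3, 4, 1, 5, 2
d = r₁ − r₂: -1, -3, 2, -1, 3
d²: 1, 9, 4, 1, 9; Σd² = 24
ρ = 1 − 6·24/(5·24) = 1 − 144/120 = -0.200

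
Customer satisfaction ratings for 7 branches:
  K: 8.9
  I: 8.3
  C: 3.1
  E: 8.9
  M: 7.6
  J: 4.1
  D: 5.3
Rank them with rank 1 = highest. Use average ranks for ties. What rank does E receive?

Sorted (descending): 8.9, 8.9, 8.3, 7.6, 5.3, 4.1, 3.1
The 2 values of 8.9 occupy positions 1–2 → average rank (1+2)/2 = 1.5.
E has value 8.9 → rank 1.5.

1.5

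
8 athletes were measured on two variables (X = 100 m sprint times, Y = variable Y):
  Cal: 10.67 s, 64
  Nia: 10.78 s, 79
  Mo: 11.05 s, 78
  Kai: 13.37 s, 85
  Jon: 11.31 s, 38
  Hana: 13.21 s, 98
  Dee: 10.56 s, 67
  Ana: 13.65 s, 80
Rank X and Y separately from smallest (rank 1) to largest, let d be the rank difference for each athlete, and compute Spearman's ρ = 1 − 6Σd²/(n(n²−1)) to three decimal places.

0.619

Ranks of variable 1: 2, 3, 4, 7, 5, 6, 1, 8
Ranks of variable 2: 2, 5, 4, 7, 1, 8, 3, 6
d = r₁ − r₂: 0, -2, 0, 0, 4, -2, -2, 2
d²: 0, 4, 0, 0, 16, 4, 4, 4; Σd² = 32
ρ = 1 − 6·32/(8·63) = 1 − 192/504 = 0.619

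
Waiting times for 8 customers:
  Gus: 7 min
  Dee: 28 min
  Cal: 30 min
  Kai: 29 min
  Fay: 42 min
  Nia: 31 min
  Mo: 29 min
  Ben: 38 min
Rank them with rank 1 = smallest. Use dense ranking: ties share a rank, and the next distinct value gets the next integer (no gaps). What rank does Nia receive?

5

Sorted (ascending): 7, 28, 29, 29, 30, 31, 38, 42
The 2 values of 29 share dense rank 3.
Remaining distinct values take the next consecutive integers.
Nia has value 31 min → rank 5.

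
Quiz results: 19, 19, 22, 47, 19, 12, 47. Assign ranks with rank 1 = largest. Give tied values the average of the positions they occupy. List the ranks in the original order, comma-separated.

Sorted (descending): 47, 47, 22, 19, 19, 19, 12
The 2 values of 47 occupy positions 1–2 → average rank (1+2)/2 = 1.5.
The 3 values of 19 occupy positions 4–6 → average rank 5.

5, 5, 3, 1.5, 5, 7, 1.5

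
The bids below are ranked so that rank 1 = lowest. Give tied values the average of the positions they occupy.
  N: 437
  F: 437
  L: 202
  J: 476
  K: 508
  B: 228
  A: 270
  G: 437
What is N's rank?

Sorted (ascending): 202, 228, 270, 437, 437, 437, 476, 508
The 3 values of 437 occupy positions 4–6 → average rank 5.
N has value 437 → rank 5.

5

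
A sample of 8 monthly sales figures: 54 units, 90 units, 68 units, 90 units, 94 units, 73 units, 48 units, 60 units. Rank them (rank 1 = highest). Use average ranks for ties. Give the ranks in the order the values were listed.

7, 2.5, 5, 2.5, 1, 4, 8, 6

Sorted (descending): 94, 90, 90, 73, 68, 60, 54, 48
The 2 values of 90 occupy positions 2–3 → average rank (2+3)/2 = 2.5.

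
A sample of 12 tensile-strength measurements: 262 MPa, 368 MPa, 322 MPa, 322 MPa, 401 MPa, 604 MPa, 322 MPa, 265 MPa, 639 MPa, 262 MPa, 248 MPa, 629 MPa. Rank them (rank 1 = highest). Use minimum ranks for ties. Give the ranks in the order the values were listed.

10, 5, 6, 6, 4, 3, 6, 9, 1, 10, 12, 2

Sorted (descending): 639, 629, 604, 401, 368, 322, 322, 322, 265, 262, 262, 248
The 3 values of 322 occupy positions 6–8 → each gets rank 6.
The 2 values of 262 occupy positions 10–11 → each gets rank 10.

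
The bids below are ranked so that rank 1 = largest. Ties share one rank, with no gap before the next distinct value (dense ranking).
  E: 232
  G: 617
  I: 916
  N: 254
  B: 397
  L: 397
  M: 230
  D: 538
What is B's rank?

4

Sorted (descending): 916, 617, 538, 397, 397, 254, 232, 230
The 2 values of 397 share dense rank 4.
Remaining distinct values take the next consecutive integers.
B has value 397 → rank 4.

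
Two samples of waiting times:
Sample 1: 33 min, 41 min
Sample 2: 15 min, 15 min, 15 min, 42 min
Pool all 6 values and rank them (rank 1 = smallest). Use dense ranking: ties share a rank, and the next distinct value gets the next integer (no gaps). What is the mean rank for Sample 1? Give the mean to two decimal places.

Sorted (ascending): 15, 15, 15, 33, 41, 42
The 3 values of 15 share dense rank 1.
Remaining distinct values take the next consecutive integers.
Sample 1 values → pooled ranks: 33→2, 41→3
Mean rank = (2 + 3) / 2 = 2.50

2.50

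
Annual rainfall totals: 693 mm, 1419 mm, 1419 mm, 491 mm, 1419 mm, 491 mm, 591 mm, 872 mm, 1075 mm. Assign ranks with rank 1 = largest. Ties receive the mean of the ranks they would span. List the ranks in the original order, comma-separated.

6, 2, 2, 8.5, 2, 8.5, 7, 5, 4

Sorted (descending): 1419, 1419, 1419, 1075, 872, 693, 591, 491, 491
The 3 values of 1419 occupy positions 1–3 → average rank 2.
The 2 values of 491 occupy positions 8–9 → average rank (8+9)/2 = 8.5.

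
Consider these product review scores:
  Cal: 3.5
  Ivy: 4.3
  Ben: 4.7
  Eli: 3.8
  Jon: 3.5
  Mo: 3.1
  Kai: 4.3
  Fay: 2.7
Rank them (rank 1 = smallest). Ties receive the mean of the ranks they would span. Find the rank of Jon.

Sorted (ascending): 2.7, 3.1, 3.5, 3.5, 3.8, 4.3, 4.3, 4.7
The 2 values of 3.5 occupy positions 3–4 → average rank (3+4)/2 = 3.5.
The 2 values of 4.3 occupy positions 6–7 → average rank (6+7)/2 = 6.5.
Jon has value 3.5 → rank 3.5.

3.5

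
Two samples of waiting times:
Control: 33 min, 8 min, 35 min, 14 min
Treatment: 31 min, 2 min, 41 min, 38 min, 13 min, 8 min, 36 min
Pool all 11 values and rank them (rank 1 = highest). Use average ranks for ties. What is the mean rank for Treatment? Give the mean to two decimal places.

5.79

Sorted (descending): 41, 38, 36, 35, 33, 31, 14, 13, 8, 8, 2
The 2 values of 8 occupy positions 9–10 → average rank (9+10)/2 = 9.5.
Treatment values → pooled ranks: 31→6, 2→11, 41→1, 38→2, 13→8, 8→9.5, 36→3
Mean rank = (6 + 11 + 1 + 2 + 8 + 9.5 + 3) / 7 = 5.79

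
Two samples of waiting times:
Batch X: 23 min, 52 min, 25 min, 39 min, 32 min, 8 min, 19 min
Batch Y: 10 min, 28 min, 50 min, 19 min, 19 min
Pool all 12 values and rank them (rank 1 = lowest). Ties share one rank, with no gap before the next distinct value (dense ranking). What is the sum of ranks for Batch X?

Sorted (ascending): 8, 10, 19, 19, 19, 23, 25, 28, 32, 39, 50, 52
The 3 values of 19 share dense rank 3.
Remaining distinct values take the next consecutive integers.
Batch X values → pooled ranks: 23→4, 52→10, 25→5, 39→8, 32→7, 8→1, 19→3
Rank sum = 4 + 10 + 5 + 8 + 7 + 1 + 3 = 38

38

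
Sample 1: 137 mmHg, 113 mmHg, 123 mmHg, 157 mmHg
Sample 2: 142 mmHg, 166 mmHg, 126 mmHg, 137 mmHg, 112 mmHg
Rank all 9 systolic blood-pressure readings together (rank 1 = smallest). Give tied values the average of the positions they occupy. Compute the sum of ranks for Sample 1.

Sorted (ascending): 112, 113, 123, 126, 137, 137, 142, 157, 166
The 2 values of 137 occupy positions 5–6 → average rank (5+6)/2 = 5.5.
Sample 1 values → pooled ranks: 137→5.5, 113→2, 123→3, 157→8
Rank sum = 5.5 + 2 + 3 + 8 = 18.5

18.5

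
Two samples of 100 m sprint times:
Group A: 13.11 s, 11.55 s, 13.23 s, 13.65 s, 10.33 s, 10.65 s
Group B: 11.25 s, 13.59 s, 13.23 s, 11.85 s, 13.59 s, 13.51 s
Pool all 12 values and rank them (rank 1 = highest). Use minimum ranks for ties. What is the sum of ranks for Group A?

45

Sorted (descending): 13.65, 13.59, 13.59, 13.51, 13.23, 13.23, 13.11, 11.85, 11.55, 11.25, 10.65, 10.33
The 2 values of 13.59 occupy positions 2–3 → each gets rank 2.
The 2 values of 13.23 occupy positions 5–6 → each gets rank 5.
Group A values → pooled ranks: 13.11→7, 11.55→9, 13.23→5, 13.65→1, 10.33→12, 10.65→11
Rank sum = 7 + 9 + 5 + 1 + 12 + 11 = 45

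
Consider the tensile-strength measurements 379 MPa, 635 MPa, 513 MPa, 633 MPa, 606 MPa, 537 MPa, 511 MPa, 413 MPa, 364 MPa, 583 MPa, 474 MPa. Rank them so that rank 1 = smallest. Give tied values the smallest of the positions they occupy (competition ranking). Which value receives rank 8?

Sorted (ascending): 364, 379, 413, 474, 511, 513, 537, 583, 606, 633, 635
No ties — each value takes its position as its rank.
Rank 8 → value 583.

583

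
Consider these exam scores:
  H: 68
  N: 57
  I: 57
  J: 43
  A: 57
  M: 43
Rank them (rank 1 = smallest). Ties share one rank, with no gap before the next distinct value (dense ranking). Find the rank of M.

Sorted (ascending): 43, 43, 57, 57, 57, 68
The 2 values of 43 share dense rank 1.
The 3 values of 57 share dense rank 2.
Remaining distinct values take the next consecutive integers.
M has value 43 → rank 1.

1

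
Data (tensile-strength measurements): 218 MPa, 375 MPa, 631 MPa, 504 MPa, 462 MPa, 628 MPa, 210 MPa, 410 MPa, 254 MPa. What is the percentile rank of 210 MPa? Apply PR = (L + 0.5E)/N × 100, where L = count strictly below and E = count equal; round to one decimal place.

N = 9.
Strictly below 210: 0. Equal to 210: 1.
PR = (0 + 0.5·1)/9 × 100 = 5.6

5.6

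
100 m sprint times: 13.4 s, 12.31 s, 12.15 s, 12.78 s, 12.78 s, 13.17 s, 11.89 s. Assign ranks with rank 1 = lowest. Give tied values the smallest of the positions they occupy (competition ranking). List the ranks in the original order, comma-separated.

Sorted (ascending): 11.89, 12.15, 12.31, 12.78, 12.78, 13.17, 13.4
The 2 values of 12.78 occupy positions 4–5 → each gets rank 4.

7, 3, 2, 4, 4, 6, 1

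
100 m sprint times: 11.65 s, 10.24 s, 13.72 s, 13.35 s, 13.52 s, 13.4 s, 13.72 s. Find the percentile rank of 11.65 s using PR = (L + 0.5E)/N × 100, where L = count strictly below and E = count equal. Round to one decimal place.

N = 7.
Strictly below 11.65: 1. Equal to 11.65: 1.
PR = (1 + 0.5·1)/7 × 100 = 21.4

21.4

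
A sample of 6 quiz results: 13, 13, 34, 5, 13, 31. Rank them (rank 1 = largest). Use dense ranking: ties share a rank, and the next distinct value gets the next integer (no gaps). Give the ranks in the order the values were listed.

3, 3, 1, 4, 3, 2

Sorted (descending): 34, 31, 13, 13, 13, 5
The 3 values of 13 share dense rank 3.
Remaining distinct values take the next consecutive integers.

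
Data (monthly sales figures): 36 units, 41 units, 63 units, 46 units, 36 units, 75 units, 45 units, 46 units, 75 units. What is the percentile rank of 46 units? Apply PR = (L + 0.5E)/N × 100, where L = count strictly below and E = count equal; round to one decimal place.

N = 9.
Strictly below 46: 4. Equal to 46: 2.
PR = (4 + 0.5·2)/9 × 100 = 55.6

55.6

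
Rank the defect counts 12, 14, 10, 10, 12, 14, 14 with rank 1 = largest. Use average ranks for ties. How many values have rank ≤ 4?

3

Sorted (descending): 14, 14, 14, 12, 12, 10, 10
The 3 values of 14 occupy positions 1–3 → average rank 2.
The 2 values of 12 occupy positions 4–5 → average rank (4+5)/2 = 4.5.
The 2 values of 10 occupy positions 6–7 → average rank (6+7)/2 = 6.5.
Ranks ≤ 4: {2, 2, 2} → 3 values.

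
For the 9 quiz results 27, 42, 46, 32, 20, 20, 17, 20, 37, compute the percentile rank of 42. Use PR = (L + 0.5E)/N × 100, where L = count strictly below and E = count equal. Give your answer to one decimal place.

83.3

N = 9.
Strictly below 42: 7. Equal to 42: 1.
PR = (7 + 0.5·1)/9 × 100 = 83.3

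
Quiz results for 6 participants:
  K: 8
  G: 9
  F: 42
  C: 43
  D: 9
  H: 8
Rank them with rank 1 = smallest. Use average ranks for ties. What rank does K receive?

1.5

Sorted (ascending): 8, 8, 9, 9, 42, 43
The 2 values of 8 occupy positions 1–2 → average rank (1+2)/2 = 1.5.
The 2 values of 9 occupy positions 3–4 → average rank (3+4)/2 = 3.5.
K has value 8 → rank 1.5.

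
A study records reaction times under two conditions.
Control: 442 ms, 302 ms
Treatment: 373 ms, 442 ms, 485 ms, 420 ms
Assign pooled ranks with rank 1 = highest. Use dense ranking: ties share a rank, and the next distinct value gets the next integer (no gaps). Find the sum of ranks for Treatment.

10

Sorted (descending): 485, 442, 442, 420, 373, 302
The 2 values of 442 share dense rank 2.
Remaining distinct values take the next consecutive integers.
Treatment values → pooled ranks: 373→4, 442→2, 485→1, 420→3
Rank sum = 4 + 2 + 1 + 3 = 10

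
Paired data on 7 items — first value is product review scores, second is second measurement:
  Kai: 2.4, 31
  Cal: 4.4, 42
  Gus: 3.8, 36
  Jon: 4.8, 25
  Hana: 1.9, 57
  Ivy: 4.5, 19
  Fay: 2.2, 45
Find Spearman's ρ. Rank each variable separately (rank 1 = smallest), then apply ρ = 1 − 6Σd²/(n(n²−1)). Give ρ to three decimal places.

-0.821

Ranks of variable 1: 3, 5, 4, 7, 1, 6, 2
Ranks of variable 2: 3, 5, 4, 2, 7, 1, 6
d = r₁ − r₂: 0, 0, 0, 5, -6, 5, -4
d²: 0, 0, 0, 25, 36, 25, 16; Σd² = 102
ρ = 1 − 6·102/(7·48) = 1 − 612/336 = -0.821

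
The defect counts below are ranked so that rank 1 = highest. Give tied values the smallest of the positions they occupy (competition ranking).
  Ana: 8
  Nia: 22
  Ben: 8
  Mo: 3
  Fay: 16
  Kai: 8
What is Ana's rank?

3

Sorted (descending): 22, 16, 8, 8, 8, 3
The 3 values of 8 occupy positions 3–5 → each gets rank 3.
Ana has value 8 → rank 3.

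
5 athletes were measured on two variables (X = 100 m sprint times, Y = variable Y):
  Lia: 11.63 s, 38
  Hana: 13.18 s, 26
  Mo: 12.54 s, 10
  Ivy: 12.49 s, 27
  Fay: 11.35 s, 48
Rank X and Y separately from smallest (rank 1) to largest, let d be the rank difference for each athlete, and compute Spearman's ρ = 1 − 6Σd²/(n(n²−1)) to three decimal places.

-0.900

Ranks of variable 1: 2, 5, 4, 3, 1
Ranks of variable 2: 4, 2, 1, 3, 5
d = r₁ − r₂: -2, 3, 3, 0, -4
d²: 4, 9, 9, 0, 16; Σd² = 38
ρ = 1 − 6·38/(5·24) = 1 − 228/120 = -0.900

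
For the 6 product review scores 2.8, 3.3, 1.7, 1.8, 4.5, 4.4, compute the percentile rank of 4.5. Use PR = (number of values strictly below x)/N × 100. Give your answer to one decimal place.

83.3

N = 6.
Strictly below 4.5: 5. Equal to 4.5: 1.
PR = 5/6 × 100 = 83.3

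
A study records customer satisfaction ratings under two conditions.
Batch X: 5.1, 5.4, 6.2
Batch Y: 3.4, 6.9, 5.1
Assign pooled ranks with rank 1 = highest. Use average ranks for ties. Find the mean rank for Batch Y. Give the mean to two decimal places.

Sorted (descending): 6.9, 6.2, 5.4, 5.1, 5.1, 3.4
The 2 values of 5.1 occupy positions 4–5 → average rank (4+5)/2 = 4.5.
Batch Y values → pooled ranks: 3.4→6, 6.9→1, 5.1→4.5
Mean rank = (6 + 1 + 4.5) / 3 = 3.83

3.83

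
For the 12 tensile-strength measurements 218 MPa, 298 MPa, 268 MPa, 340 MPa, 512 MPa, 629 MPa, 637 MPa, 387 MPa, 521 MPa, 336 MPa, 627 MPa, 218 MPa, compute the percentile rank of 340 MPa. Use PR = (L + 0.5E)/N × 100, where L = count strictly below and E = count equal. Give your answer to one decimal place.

45.8

N = 12.
Strictly below 340: 5. Equal to 340: 1.
PR = (5 + 0.5·1)/12 × 100 = 45.8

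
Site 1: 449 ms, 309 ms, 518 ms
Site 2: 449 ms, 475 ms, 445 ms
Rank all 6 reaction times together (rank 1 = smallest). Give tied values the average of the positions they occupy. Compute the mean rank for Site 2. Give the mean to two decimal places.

3.50

Sorted (ascending): 309, 445, 449, 449, 475, 518
The 2 values of 449 occupy positions 3–4 → average rank (3+4)/2 = 3.5.
Site 2 values → pooled ranks: 449→3.5, 475→5, 445→2
Mean rank = (3.5 + 5 + 2) / 3 = 3.50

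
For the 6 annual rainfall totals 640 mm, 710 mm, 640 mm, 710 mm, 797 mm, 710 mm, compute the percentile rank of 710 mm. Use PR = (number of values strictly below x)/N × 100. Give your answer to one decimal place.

33.3

N = 6.
Strictly below 710: 2. Equal to 710: 3.
PR = 2/6 × 100 = 33.3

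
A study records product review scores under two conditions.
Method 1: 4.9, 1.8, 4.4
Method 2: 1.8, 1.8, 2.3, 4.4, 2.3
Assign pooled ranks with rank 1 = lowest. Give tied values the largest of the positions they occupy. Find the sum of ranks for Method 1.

18

Sorted (ascending): 1.8, 1.8, 1.8, 2.3, 2.3, 4.4, 4.4, 4.9
The 3 values of 1.8 occupy positions 1–3 → each gets rank 3.
The 2 values of 2.3 occupy positions 4–5 → each gets rank 5.
The 2 values of 4.4 occupy positions 6–7 → each gets rank 7.
Method 1 values → pooled ranks: 4.9→8, 1.8→3, 4.4→7
Rank sum = 8 + 3 + 7 = 18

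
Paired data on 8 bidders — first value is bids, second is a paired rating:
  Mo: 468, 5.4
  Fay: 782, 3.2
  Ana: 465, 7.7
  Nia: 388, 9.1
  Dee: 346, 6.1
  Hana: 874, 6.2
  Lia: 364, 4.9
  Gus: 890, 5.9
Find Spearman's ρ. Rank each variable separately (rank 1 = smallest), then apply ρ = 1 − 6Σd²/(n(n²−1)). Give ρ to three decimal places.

Ranks of variable 1: 5, 6, 4, 3, 1, 7, 2, 8
Ranks of variable 2: 3, 1, 7, 8, 5, 6, 2, 4
d = r₁ − r₂: 2, 5, -3, -5, -4, 1, 0, 4
d²: 4, 25, 9, 25, 16, 1, 0, 16; Σd² = 96
ρ = 1 − 6·96/(8·63) = 1 − 576/504 = -0.143

-0.143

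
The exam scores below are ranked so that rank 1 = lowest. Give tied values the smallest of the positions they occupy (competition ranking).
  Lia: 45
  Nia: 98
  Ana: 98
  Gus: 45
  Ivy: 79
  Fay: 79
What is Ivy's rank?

Sorted (ascending): 45, 45, 79, 79, 98, 98
The 2 values of 45 occupy positions 1–2 → each gets rank 1.
The 2 values of 79 occupy positions 3–4 → each gets rank 3.
The 2 values of 98 occupy positions 5–6 → each gets rank 5.
Ivy has value 79 → rank 3.

3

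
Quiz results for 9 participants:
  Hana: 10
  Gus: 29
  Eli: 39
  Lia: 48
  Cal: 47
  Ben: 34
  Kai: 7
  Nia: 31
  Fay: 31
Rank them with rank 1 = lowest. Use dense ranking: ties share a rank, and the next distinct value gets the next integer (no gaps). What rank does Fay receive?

4

Sorted (ascending): 7, 10, 29, 31, 31, 34, 39, 47, 48
The 2 values of 31 share dense rank 4.
Remaining distinct values take the next consecutive integers.
Fay has value 31 → rank 4.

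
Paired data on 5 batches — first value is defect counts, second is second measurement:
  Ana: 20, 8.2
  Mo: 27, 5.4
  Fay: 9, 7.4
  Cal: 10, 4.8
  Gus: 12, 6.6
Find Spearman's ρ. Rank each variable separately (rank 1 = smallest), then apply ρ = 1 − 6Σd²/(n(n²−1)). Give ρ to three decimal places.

Ranks of variable 1: 4, 5, 1, 2, 3
Ranks of variable 2: 5, 2, 4, 1, 3
d = r₁ − r₂: -1, 3, -3, 1, 0
d²: 1, 9, 9, 1, 0; Σd² = 20
ρ = 1 − 6·20/(5·24) = 1 − 120/120 = 0.000

0.000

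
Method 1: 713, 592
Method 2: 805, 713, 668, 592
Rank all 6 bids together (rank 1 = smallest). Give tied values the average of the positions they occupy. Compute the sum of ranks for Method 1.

6

Sorted (ascending): 592, 592, 668, 713, 713, 805
The 2 values of 592 occupy positions 1–2 → average rank (1+2)/2 = 1.5.
The 2 values of 713 occupy positions 4–5 → average rank (4+5)/2 = 4.5.
Method 1 values → pooled ranks: 713→4.5, 592→1.5
Rank sum = 4.5 + 1.5 = 6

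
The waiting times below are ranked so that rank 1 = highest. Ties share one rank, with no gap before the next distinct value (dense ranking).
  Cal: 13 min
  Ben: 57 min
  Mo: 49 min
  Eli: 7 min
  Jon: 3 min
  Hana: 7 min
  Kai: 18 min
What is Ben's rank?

1

Sorted (descending): 57, 49, 18, 13, 7, 7, 3
The 2 values of 7 share dense rank 5.
Remaining distinct values take the next consecutive integers.
Ben has value 57 min → rank 1.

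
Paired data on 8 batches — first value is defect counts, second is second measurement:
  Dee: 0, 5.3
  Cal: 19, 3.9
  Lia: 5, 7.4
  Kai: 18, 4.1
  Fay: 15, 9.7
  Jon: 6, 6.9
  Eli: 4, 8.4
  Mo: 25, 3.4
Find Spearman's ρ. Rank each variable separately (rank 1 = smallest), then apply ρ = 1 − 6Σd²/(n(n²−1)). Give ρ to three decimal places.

Ranks of variable 1: 1, 7, 3, 6, 5, 4, 2, 8
Ranks of variable 2: 4, 2, 6, 3, 8, 5, 7, 1
d = r₁ − r₂: -3, 5, -3, 3, -3, -1, -5, 7
d²: 9, 25, 9, 9, 9, 1, 25, 49; Σd² = 136
ρ = 1 − 6·136/(8·63) = 1 − 816/504 = -0.619

-0.619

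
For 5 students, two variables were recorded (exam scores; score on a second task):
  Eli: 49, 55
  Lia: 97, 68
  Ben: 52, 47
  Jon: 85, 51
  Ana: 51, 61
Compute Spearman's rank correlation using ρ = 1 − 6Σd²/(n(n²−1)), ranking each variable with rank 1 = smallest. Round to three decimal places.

0.200

Ranks of variable 1: 1, 5, 3, 4, 2
Ranks of variable 2: 3, 5, 1, 2, 4
d = r₁ − r₂: -2, 0, 2, 2, -2
d²: 4, 0, 4, 4, 4; Σd² = 16
ρ = 1 − 6·16/(5·24) = 1 − 96/120 = 0.200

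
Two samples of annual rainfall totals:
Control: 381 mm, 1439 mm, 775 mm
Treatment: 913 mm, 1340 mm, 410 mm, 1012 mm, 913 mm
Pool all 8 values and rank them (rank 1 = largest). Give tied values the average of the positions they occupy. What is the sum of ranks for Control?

Sorted (descending): 1439, 1340, 1012, 913, 913, 775, 410, 381
The 2 values of 913 occupy positions 4–5 → average rank (4+5)/2 = 4.5.
Control values → pooled ranks: 381→8, 1439→1, 775→6
Rank sum = 8 + 1 + 6 = 15

15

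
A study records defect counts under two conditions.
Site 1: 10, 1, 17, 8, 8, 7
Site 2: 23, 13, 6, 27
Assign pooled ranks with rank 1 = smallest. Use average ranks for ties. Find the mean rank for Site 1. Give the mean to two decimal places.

Sorted (ascending): 1, 6, 7, 8, 8, 10, 13, 17, 23, 27
The 2 values of 8 occupy positions 4–5 → average rank (4+5)/2 = 4.5.
Site 1 values → pooled ranks: 10→6, 1→1, 17→8, 8→4.5, 8→4.5, 7→3
Mean rank = (6 + 1 + 8 + 4.5 + 4.5 + 3) / 6 = 4.50

4.50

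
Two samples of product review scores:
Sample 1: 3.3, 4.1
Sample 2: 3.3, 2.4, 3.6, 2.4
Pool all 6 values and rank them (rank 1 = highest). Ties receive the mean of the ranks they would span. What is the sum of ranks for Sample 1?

4.5

Sorted (descending): 4.1, 3.6, 3.3, 3.3, 2.4, 2.4
The 2 values of 3.3 occupy positions 3–4 → average rank (3+4)/2 = 3.5.
The 2 values of 2.4 occupy positions 5–6 → average rank (5+6)/2 = 5.5.
Sample 1 values → pooled ranks: 3.3→3.5, 4.1→1
Rank sum = 3.5 + 1 = 4.5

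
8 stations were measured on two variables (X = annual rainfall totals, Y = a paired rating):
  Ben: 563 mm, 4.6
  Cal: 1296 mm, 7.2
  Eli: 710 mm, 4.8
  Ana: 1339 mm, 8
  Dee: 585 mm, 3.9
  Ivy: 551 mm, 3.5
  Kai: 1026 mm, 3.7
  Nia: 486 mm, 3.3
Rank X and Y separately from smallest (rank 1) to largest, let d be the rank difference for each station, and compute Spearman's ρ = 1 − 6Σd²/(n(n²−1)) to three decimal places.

Ranks of variable 1: 3, 7, 5, 8, 4, 2, 6, 1
Ranks of variable 2: 5, 7, 6, 8, 4, 2, 3, 1
d = r₁ − r₂: -2, 0, -1, 0, 0, 0, 3, 0
d²: 4, 0, 1, 0, 0, 0, 9, 0; Σd² = 14
ρ = 1 − 6·14/(8·63) = 1 − 84/504 = 0.833

0.833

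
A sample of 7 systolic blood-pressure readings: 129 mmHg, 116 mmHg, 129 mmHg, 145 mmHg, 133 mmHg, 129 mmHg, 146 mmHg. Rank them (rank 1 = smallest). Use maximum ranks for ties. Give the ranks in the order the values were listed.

4, 1, 4, 6, 5, 4, 7

Sorted (ascending): 116, 129, 129, 129, 133, 145, 146
The 3 values of 129 occupy positions 2–4 → each gets rank 4.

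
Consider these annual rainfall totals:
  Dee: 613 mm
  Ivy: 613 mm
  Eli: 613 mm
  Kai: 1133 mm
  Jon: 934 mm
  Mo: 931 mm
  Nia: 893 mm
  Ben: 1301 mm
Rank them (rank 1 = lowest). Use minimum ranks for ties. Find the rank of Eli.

Sorted (ascending): 613, 613, 613, 893, 931, 934, 1133, 1301
The 3 values of 613 occupy positions 1–3 → each gets rank 1.
Eli has value 613 mm → rank 1.

1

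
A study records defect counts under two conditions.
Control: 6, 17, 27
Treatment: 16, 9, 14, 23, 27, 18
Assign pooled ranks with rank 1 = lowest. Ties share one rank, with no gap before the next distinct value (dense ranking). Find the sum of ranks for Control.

14

Sorted (ascending): 6, 9, 14, 16, 17, 18, 23, 27, 27
The 2 values of 27 share dense rank 8.
Remaining distinct values take the next consecutive integers.
Control values → pooled ranks: 6→1, 17→5, 27→8
Rank sum = 1 + 5 + 8 = 14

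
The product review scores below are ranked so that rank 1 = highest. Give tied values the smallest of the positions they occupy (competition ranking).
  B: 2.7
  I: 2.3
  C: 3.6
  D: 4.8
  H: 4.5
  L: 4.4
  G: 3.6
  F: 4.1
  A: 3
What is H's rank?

Sorted (descending): 4.8, 4.5, 4.4, 4.1, 3.6, 3.6, 3, 2.7, 2.3
The 2 values of 3.6 occupy positions 5–6 → each gets rank 5.
H has value 4.5 → rank 2.

2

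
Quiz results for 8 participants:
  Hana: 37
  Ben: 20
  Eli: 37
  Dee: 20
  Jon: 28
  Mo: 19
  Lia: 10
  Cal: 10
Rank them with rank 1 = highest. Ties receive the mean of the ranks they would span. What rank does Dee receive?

4.5

Sorted (descending): 37, 37, 28, 20, 20, 19, 10, 10
The 2 values of 37 occupy positions 1–2 → average rank (1+2)/2 = 1.5.
The 2 values of 20 occupy positions 4–5 → average rank (4+5)/2 = 4.5.
The 2 values of 10 occupy positions 7–8 → average rank (7+8)/2 = 7.5.
Dee has value 20 → rank 4.5.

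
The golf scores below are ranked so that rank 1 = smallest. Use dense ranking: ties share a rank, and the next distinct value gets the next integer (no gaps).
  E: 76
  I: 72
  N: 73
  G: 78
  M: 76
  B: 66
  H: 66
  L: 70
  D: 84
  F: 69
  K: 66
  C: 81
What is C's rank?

Sorted (ascending): 66, 66, 66, 69, 70, 72, 73, 76, 76, 78, 81, 84
The 3 values of 66 share dense rank 1.
The 2 values of 76 share dense rank 6.
Remaining distinct values take the next consecutive integers.
C has value 81 → rank 8.

8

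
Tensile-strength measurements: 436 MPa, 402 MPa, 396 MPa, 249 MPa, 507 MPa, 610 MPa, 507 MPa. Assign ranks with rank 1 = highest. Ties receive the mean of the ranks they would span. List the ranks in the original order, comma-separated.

4, 5, 6, 7, 2.5, 1, 2.5

Sorted (descending): 610, 507, 507, 436, 402, 396, 249
The 2 values of 507 occupy positions 2–3 → average rank (2+3)/2 = 2.5.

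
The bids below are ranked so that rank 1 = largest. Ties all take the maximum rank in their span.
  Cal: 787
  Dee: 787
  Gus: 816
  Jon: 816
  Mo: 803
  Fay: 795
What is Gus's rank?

Sorted (descending): 816, 816, 803, 795, 787, 787
The 2 values of 816 occupy positions 1–2 → each gets rank 2.
The 2 values of 787 occupy positions 5–6 → each gets rank 6.
Gus has value 816 → rank 2.

2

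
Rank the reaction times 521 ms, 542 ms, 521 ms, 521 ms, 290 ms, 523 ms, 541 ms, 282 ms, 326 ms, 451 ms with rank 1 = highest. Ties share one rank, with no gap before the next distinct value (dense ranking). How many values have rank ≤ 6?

8

Sorted (descending): 542, 541, 523, 521, 521, 521, 451, 326, 290, 282
The 3 values of 521 share dense rank 4.
Remaining distinct values take the next consecutive integers.
Ranks ≤ 6: {1, 2, 3, 4, 4, 4, 5, 6} → 8 values.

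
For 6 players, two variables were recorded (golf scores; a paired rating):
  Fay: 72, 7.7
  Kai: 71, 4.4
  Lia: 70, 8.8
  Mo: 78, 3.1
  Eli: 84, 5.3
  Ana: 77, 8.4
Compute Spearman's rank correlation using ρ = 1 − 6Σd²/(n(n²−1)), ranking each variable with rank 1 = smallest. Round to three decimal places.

-0.486

Ranks of variable 1: 3, 2, 1, 5, 6, 4
Ranks of variable 2: 4, 2, 6, 1, 3, 5
d = r₁ − r₂: -1, 0, -5, 4, 3, -1
d²: 1, 0, 25, 16, 9, 1; Σd² = 52
ρ = 1 − 6·52/(6·35) = 1 − 312/210 = -0.486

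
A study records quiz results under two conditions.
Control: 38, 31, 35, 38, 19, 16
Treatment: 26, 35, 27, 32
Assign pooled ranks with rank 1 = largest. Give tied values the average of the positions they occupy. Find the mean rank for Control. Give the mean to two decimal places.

Sorted (descending): 38, 38, 35, 35, 32, 31, 27, 26, 19, 16
The 2 values of 38 occupy positions 1–2 → average rank (1+2)/2 = 1.5.
The 2 values of 35 occupy positions 3–4 → average rank (3+4)/2 = 3.5.
Control values → pooled ranks: 38→1.5, 31→6, 35→3.5, 38→1.5, 19→9, 16→10
Mean rank = (1.5 + 6 + 3.5 + 1.5 + 9 + 10) / 6 = 5.25

5.25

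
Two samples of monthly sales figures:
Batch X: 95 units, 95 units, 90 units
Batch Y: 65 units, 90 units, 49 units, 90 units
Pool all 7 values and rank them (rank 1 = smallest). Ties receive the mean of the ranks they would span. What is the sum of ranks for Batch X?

17

Sorted (ascending): 49, 65, 90, 90, 90, 95, 95
The 3 values of 90 occupy positions 3–5 → average rank 4.
The 2 values of 95 occupy positions 6–7 → average rank (6+7)/2 = 6.5.
Batch X values → pooled ranks: 95→6.5, 95→6.5, 90→4
Rank sum = 6.5 + 6.5 + 4 = 17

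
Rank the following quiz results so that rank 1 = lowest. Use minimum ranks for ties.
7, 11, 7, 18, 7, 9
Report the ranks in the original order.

Sorted (ascending): 7, 7, 7, 9, 11, 18
The 3 values of 7 occupy positions 1–3 → each gets rank 1.

1, 5, 1, 6, 1, 4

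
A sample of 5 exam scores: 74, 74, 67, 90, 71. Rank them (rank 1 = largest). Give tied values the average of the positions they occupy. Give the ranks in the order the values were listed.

2.5, 2.5, 5, 1, 4

Sorted (descending): 90, 74, 74, 71, 67
The 2 values of 74 occupy positions 2–3 → average rank (2+3)/2 = 2.5.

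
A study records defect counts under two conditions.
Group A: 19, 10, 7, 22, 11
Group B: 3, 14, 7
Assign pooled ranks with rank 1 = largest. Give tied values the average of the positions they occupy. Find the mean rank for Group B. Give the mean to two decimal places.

Sorted (descending): 22, 19, 14, 11, 10, 7, 7, 3
The 2 values of 7 occupy positions 6–7 → average rank (6+7)/2 = 6.5.
Group B values → pooled ranks: 3→8, 14→3, 7→6.5
Mean rank = (8 + 3 + 6.5) / 3 = 5.83

5.83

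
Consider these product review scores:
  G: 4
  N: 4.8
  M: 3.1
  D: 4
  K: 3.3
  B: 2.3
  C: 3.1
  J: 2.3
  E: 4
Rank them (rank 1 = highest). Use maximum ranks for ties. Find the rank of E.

4

Sorted (descending): 4.8, 4, 4, 4, 3.3, 3.1, 3.1, 2.3, 2.3
The 3 values of 4 occupy positions 2–4 → each gets rank 4.
The 2 values of 3.1 occupy positions 6–7 → each gets rank 7.
The 2 values of 2.3 occupy positions 8–9 → each gets rank 9.
E has value 4 → rank 4.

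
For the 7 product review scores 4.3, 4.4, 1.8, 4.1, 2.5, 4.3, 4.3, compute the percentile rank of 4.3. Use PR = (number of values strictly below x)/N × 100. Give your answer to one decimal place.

N = 7.
Strictly below 4.3: 3. Equal to 4.3: 3.
PR = 3/7 × 100 = 42.9

42.9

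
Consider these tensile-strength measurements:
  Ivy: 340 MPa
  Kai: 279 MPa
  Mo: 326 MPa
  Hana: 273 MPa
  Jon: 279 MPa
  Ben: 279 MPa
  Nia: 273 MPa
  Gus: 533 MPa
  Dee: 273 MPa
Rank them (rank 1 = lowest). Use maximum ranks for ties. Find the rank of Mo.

Sorted (ascending): 273, 273, 273, 279, 279, 279, 326, 340, 533
The 3 values of 273 occupy positions 1–3 → each gets rank 3.
The 3 values of 279 occupy positions 4–6 → each gets rank 6.
Mo has value 326 MPa → rank 7.

7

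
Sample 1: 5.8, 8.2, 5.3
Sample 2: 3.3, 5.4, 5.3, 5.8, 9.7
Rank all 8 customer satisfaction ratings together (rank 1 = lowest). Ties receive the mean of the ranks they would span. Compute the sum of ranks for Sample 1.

15

Sorted (ascending): 3.3, 5.3, 5.3, 5.4, 5.8, 5.8, 8.2, 9.7
The 2 values of 5.3 occupy positions 2–3 → average rank (2+3)/2 = 2.5.
The 2 values of 5.8 occupy positions 5–6 → average rank (5+6)/2 = 5.5.
Sample 1 values → pooled ranks: 5.8→5.5, 8.2→7, 5.3→2.5
Rank sum = 5.5 + 7 + 2.5 = 15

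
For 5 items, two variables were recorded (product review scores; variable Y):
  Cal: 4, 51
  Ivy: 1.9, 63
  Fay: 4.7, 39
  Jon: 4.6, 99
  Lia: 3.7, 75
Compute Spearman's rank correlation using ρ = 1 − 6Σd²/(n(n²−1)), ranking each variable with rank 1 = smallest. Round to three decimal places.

-0.300

Ranks of variable 1: 3, 1, 5, 4, 2
Ranks of variable 2: 2, 3, 1, 5, 4
d = r₁ − r₂: 1, -2, 4, -1, -2
d²: 1, 4, 16, 1, 4; Σd² = 26
ρ = 1 − 6·26/(5·24) = 1 − 156/120 = -0.300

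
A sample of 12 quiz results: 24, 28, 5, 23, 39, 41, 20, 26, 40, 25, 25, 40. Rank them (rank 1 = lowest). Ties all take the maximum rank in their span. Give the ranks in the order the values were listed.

Sorted (ascending): 5, 20, 23, 24, 25, 25, 26, 28, 39, 40, 40, 41
The 2 values of 25 occupy positions 5–6 → each gets rank 6.
The 2 values of 40 occupy positions 10–11 → each gets rank 11.

4, 8, 1, 3, 9, 12, 2, 7, 11, 6, 6, 11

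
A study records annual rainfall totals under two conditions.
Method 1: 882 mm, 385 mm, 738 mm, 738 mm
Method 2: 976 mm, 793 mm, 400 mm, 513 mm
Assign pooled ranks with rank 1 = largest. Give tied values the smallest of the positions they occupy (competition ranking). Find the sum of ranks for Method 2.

17

Sorted (descending): 976, 882, 793, 738, 738, 513, 400, 385
The 2 values of 738 occupy positions 4–5 → each gets rank 4.
Method 2 values → pooled ranks: 976→1, 793→3, 400→7, 513→6
Rank sum = 1 + 3 + 7 + 6 = 17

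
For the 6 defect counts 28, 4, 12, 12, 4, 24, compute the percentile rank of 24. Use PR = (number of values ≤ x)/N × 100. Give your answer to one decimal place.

83.3

N = 6.
Strictly below 24: 4. Equal to 24: 1.
PR = 5/6 × 100 = 83.3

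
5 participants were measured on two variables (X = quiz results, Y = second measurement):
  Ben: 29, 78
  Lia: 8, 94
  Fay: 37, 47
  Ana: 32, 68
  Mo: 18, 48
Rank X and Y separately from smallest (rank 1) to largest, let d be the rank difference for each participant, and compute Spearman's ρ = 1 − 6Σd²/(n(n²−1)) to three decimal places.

Ranks of variable 1: 3, 1, 5, 4, 2
Ranks of variable 2: 4, 5, 1, 3, 2
d = r₁ − r₂: -1, -4, 4, 1, 0
d²: 1, 16, 16, 1, 0; Σd² = 34
ρ = 1 − 6·34/(5·24) = 1 − 204/120 = -0.700

-0.700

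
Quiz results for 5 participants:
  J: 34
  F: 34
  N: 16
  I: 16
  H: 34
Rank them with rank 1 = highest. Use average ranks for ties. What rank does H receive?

2

Sorted (descending): 34, 34, 34, 16, 16
The 3 values of 34 occupy positions 1–3 → average rank 2.
The 2 values of 16 occupy positions 4–5 → average rank (4+5)/2 = 4.5.
H has value 34 → rank 2.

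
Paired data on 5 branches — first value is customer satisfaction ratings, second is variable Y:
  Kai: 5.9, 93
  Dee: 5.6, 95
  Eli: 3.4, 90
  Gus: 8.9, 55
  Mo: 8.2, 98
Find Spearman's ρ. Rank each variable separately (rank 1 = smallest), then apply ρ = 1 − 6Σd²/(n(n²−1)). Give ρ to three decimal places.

Ranks of variable 1: 3, 2, 1, 5, 4
Ranks of variable 2: 3, 4, 2, 1, 5
d = r₁ − r₂: 0, -2, -1, 4, -1
d²: 0, 4, 1, 16, 1; Σd² = 22
ρ = 1 − 6·22/(5·24) = 1 − 132/120 = -0.100

-0.100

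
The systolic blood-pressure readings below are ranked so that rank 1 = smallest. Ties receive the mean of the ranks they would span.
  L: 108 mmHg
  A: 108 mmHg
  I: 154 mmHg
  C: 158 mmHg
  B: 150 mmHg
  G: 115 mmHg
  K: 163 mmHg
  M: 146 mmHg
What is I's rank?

6

Sorted (ascending): 108, 108, 115, 146, 150, 154, 158, 163
The 2 values of 108 occupy positions 1–2 → average rank (1+2)/2 = 1.5.
I has value 154 mmHg → rank 6.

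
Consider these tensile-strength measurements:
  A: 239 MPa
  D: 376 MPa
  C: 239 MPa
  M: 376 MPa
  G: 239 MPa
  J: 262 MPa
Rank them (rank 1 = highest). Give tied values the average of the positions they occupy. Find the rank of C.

5

Sorted (descending): 376, 376, 262, 239, 239, 239
The 2 values of 376 occupy positions 1–2 → average rank (1+2)/2 = 1.5.
The 3 values of 239 occupy positions 4–6 → average rank 5.
C has value 239 MPa → rank 5.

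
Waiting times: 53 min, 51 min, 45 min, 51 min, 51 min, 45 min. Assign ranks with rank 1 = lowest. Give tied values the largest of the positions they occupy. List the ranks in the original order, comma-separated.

Sorted (ascending): 45, 45, 51, 51, 51, 53
The 2 values of 45 occupy positions 1–2 → each gets rank 2.
The 3 values of 51 occupy positions 3–5 → each gets rank 5.

6, 5, 2, 5, 5, 2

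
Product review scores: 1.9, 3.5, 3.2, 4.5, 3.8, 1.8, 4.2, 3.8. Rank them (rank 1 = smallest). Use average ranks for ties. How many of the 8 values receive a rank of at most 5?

4

Sorted (ascending): 1.8, 1.9, 3.2, 3.5, 3.8, 3.8, 4.2, 4.5
The 2 values of 3.8 occupy positions 5–6 → average rank (5+6)/2 = 5.5.
Ranks ≤ 5: {1, 2, 3, 4} → 4 values.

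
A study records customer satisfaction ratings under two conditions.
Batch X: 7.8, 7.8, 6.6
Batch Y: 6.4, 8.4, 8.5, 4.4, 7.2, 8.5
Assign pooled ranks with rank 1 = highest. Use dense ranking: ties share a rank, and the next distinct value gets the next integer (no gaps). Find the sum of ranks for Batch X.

11

Sorted (descending): 8.5, 8.5, 8.4, 7.8, 7.8, 7.2, 6.6, 6.4, 4.4
The 2 values of 8.5 share dense rank 1.
The 2 values of 7.8 share dense rank 3.
Remaining distinct values take the next consecutive integers.
Batch X values → pooled ranks: 7.8→3, 7.8→3, 6.6→5
Rank sum = 3 + 3 + 5 = 11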